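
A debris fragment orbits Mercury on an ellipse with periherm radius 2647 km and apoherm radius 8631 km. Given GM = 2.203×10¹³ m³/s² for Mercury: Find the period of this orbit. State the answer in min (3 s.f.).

T ≈ 299 min

Semi-major axis a = (r_p + r_a)/2 = (2647.0 + 8631.0)/2 = 5639.0 km = 5.639×10⁶ m.
By Kepler's third law T = 2π√(a³/μ) = 2π × 2.853×10³ = 1.793×10⁴ s.
= 298.8 min.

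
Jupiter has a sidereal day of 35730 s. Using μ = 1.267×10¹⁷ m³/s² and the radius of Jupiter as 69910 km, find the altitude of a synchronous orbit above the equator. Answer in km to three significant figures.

A synchronous orbit has period T, so by Kepler's third law a = (μT²/4π²)^(1/3).
μT²/4π² = 1.267×10¹⁷ × (3.573×10⁴)² / 39.48 = 4.097×10²⁴ m³.
a = 1.600×10⁸ m = 1.6002×10⁵ km.
Altitude h = a − R = 1.6002×10⁵ − 69910 = 90105 km.

h_sync ≈ 90100 km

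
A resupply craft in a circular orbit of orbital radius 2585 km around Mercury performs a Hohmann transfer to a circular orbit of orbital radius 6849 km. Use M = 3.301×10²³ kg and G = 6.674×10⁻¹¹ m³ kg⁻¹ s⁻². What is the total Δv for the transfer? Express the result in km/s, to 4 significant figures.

Δv_total ≈ 1.064 km/s

μ = GM = 6.674×10⁻¹¹ × 3.301×10²³ = 2.203×10¹³ m³/s².
r₁ = 2585 km = 2.585×10⁶ m.
r₂ = 6849 km = 6.849×10⁶ m.
Transfer ellipse a_t = (r₁ + r₂)/2 = 4.717×10⁶ m.
At r₁: circular v_c1 = √(μ/r₁) = 2919 m/s; transfer-periherm v_p = √[μ(2/r₁ − 1/a_t)] = 3518 m/s.
Δv₁ = v_p − v_c1 = 598.4 m/s.
At r₂: circular v_c2 = √(μ/r₂) = 1794 m/s; transfer-apoherm v_a = √[μ(2/r₂ − 1/a_t)] = 1328 m/s.
Δv₂ = v_c2 − v_a = 465.8 m/s.
Total Δv = Δv₁ + Δv₂ = 1064 m/s = 1.064 km/s.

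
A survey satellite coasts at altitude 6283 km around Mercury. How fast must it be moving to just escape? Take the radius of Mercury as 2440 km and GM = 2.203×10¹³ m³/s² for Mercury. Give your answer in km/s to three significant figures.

v_esc ≈ 2.25 km/s

r = 2440 + 6283 = 8723.0 km = 8.7230×10⁶ m.
Escape speed v_esc = √(2μ/r) = √(2 × 2.203×10¹³ / 8.723×10⁶) = √(5.051×10⁶) = 2247 m/s.
= 2.247 km/s.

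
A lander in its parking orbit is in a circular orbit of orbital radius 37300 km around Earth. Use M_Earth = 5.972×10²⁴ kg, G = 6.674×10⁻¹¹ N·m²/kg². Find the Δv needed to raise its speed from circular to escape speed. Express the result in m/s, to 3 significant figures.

μ = GM = 6.674×10⁻¹¹ × 5.972×10²⁴ = 3.986×10¹⁴ m³/s².
r = 37300 km = 3.730×10⁷ m.
Circular speed v_c = √(μ/r) = 3269 m/s.
Escape speed v_esc = √(2μ/r) = √2 × v_c = 4623 m/s.
Δv = v_esc − v_c = 1354 m/s.

Δv ≈ 1350 m/s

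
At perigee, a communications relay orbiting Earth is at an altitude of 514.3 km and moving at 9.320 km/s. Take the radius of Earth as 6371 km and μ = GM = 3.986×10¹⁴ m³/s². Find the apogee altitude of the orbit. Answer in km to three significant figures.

r_p = 6371 + 514.3 = 6885.3 km = 6.885×10⁶ m.
Specific energy ε = v²/2 − μ/r = -1.446×10⁷ J/kg, so a = −μ/(2ε) = 1.378×10⁷ m.
The apsides satisfy r_p + r_a = 2a, so the apogee radius is 2a − r_p = 2.068×10⁷ m = 20680 km.
Apogee altitude = 20680 − 6371 = 14309 km.

apogee altitude ≈ 14300 km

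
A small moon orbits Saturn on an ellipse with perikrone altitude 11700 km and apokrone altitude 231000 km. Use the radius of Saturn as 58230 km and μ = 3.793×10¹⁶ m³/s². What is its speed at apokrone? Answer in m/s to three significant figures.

r_p = 58230 + 11700 = 69930 km = 6.9930×10⁷ m.
r_a = 58230 + 231000 = 289230 km = 2.8923×10⁸ m.
Semi-major axis a = (r_p + r_a)/2 = 1.7958×10⁵ km = 1.796×10⁸ m.
Vis-viva: v² = μ(2/r − 1/a) = 3.793×10¹⁶ × (6.915×10⁻⁹ − 5.569×10⁻⁹) = 5.107×10⁷ m²/s².
v = 7146 m/s.

v ≈ 7150 m/s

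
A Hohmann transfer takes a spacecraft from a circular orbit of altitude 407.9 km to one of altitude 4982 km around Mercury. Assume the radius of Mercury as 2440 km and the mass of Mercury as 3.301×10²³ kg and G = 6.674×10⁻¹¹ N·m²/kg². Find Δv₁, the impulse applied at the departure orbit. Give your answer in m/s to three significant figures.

Δv ≈ 563 m/s

μ = GM = 6.674×10⁻¹¹ × 3.301×10²³ = 2.203×10¹³ m³/s².
r₁ = 2440 + 407.9 = 2847.9 km = 2.8479×10⁶ m.
r₂ = 2440 + 4982 = 7422.0 km = 7.4220×10⁶ m.
Transfer ellipse a_t = (r₁ + r₂)/2 = 5.135×10⁶ m.
At r₁: circular v_c1 = √(μ/r₁) = 2781 m/s; transfer-periherm v_p = √[μ(2/r₁ − 1/a_t)] = 3344 m/s.
Δv₁ = v_p − v_c1 = 562.5 m/s.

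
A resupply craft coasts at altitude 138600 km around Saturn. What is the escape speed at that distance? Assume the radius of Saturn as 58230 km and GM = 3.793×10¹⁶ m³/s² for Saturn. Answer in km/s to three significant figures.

v_esc ≈ 19.6 km/s

r = 58230 + 138600 = 196830 km = 1.9683×10⁸ m.
Escape speed v_esc = √(2μ/r) = √(2 × 3.793×10¹⁶ / 1.968×10⁸) = √(3.854×10⁸) = 19630 m/s.
= 19.63 km/s.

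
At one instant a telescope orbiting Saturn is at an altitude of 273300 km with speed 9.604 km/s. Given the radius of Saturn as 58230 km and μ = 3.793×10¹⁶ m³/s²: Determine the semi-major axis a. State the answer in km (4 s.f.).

a ≈ 2.777×10⁵ km

r = 58230 + 273300 = 3.3153×10⁵ km = 3.315×10⁸ m.
Vis-viva rearranged: 1/a = 2/r − v²/μ = 6.033×10⁻⁹ − 2.432×10⁻⁹ = 3.601×10⁻⁹ m⁻¹.
a = 2.777×10⁸ m = 2.7771×10⁵ km.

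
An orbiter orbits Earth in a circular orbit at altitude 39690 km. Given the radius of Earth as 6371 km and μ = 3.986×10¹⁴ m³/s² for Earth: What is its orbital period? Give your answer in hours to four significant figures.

r = 6371 + 39690 = 46061 km = 4.6061×10⁷ m.
Kepler's third law: T = 2π√(r³/μ) = 2π√((4.606×10⁷)³ / 3.986×10¹⁴).
r³/μ = 2.452×10⁸ s², so T = 2π × 1.566×10⁴ = 9.838×10⁴ s.
Converting: 9.838×10⁴ s ÷ 3600 = 27.33 hours.

T ≈ 27.33 hours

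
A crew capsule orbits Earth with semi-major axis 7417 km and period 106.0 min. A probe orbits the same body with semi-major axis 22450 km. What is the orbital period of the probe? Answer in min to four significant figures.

T₂ ≈ 558.2 min

Kepler's third law: T² ∝ a³, so T₂ = T₁ (a₂/a₁)^(3/2).
a₂/a₁ = 3.027, (a₂/a₁)^(3/2) = 5.266.
T₂ = 106.0 × 5.266 = 558.2 min.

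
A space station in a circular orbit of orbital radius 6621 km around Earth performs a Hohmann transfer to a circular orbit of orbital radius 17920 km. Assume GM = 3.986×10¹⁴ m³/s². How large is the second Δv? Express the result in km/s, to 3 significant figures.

r₁ = 6621 km = 6.621×10⁶ m.
r₂ = 17920 km = 1.792×10⁷ m.
Transfer ellipse a_t = (r₁ + r₂)/2 = 1.227×10⁷ m.
At r₁: circular v_c1 = √(μ/r₁) = 7759 m/s; transfer-perigee v_p = √[μ(2/r₁ − 1/a_t)] = 9377 m/s.
At r₂: circular v_c2 = √(μ/r₂) = 4716 m/s; transfer-apogee v_a = √[μ(2/r₂ − 1/a_t)] = 3464 m/s.
Δv₂ = v_c2 − v_a = 1252 m/s.
= 1.252 km/s.

Δv ≈ 1.25 km/s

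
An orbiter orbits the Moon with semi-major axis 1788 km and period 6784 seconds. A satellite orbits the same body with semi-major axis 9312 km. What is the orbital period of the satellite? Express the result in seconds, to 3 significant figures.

Kepler's third law: T² ∝ a³, so T₂ = T₁ (a₂/a₁)^(3/2).
a₂/a₁ = 5.208, (a₂/a₁)^(3/2) = 11.89.
T₂ = 6784 × 11.89 = 80630 seconds.

T₂ ≈ 80600 seconds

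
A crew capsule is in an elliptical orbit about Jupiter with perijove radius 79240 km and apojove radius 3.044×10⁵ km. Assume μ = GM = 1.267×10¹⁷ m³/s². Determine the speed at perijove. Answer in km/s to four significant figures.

Semi-major axis a = (r_p + r_a)/2 = 1.9182×10⁵ km = 1.918×10⁸ m.
Vis-viva: v² = μ(2/r − 1/a) = 1.267×10¹⁷ × (2.524×10⁻⁸ − 5.213×10⁻⁹) = 2.537×10⁹ m²/s².
v = 50370 m/s = 50.37 km/s.

v ≈ 50.37 km/s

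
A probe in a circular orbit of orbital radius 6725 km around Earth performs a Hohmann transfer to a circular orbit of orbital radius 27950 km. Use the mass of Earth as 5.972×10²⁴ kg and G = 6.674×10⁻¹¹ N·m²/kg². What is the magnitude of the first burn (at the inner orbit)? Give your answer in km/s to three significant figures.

μ = GM = 6.674×10⁻¹¹ × 5.972×10²⁴ = 3.986×10¹⁴ m³/s².
r₁ = 6725 km = 6.725×10⁶ m.
r₂ = 27950 km = 2.795×10⁷ m.
Transfer ellipse a_t = (r₁ + r₂)/2 = 1.734×10⁷ m.
At r₁: circular v_c1 = √(μ/r₁) = 7699 m/s; transfer-perigee v_p = √[μ(2/r₁ − 1/a_t)] = 9775 m/s.
Δv₁ = v_p − v_c1 = 2076 m/s.
= 2.076 km/s.

Δv ≈ 2.08 km/s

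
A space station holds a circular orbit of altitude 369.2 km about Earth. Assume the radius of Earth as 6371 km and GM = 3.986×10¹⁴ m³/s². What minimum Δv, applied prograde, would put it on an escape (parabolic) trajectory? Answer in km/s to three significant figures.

Δv ≈ 3.19 km/s

r = 6371 + 369.2 = 6740.2 km = 6.7402×10⁶ m.
Circular speed v_c = √(μ/r) = 7690 m/s.
Escape speed v_esc = √(2μ/r) = √2 × v_c = 10880 m/s.
Δv = v_esc − v_c = 3185 m/s = 3.185 km/s.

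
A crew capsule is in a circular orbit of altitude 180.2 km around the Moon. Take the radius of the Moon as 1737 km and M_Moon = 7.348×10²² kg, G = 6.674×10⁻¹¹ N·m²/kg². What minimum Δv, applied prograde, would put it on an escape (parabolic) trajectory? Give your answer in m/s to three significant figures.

μ = GM = 6.674×10⁻¹¹ × 7.348×10²² = 4.904×10¹² m³/s².
r = 1737 + 180.2 = 1917.2 km = 1.9172×10⁶ m.
Circular speed v_c = √(μ/r) = 1599 m/s.
Escape speed v_esc = √(2μ/r) = √2 × v_c = 2262 m/s.
Δv = v_esc − v_c = 662.5 m/s.

Δv ≈ 662 m/s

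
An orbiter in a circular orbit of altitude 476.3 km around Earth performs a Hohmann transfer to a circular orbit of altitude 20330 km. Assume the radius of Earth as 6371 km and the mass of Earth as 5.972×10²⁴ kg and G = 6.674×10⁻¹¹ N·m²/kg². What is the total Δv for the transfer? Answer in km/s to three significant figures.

μ = GM = 6.674×10⁻¹¹ × 5.972×10²⁴ = 3.986×10¹⁴ m³/s².
r₁ = 6371 + 476.3 = 6847.3 km = 6.8473×10⁶ m.
r₂ = 6371 + 20330 = 26701 km = 2.6701×10⁷ m.
Transfer ellipse a_t = (r₁ + r₂)/2 = 1.677×10⁷ m.
At r₁: circular v_c1 = √(μ/r₁) = 7629 m/s; transfer-perigee v_p = √[μ(2/r₁ − 1/a_t)] = 9626 m/s.
Δv₁ = v_p − v_c1 = 1996 m/s.
At r₂: circular v_c2 = √(μ/r₂) = 3864 m/s; transfer-apogee v_a = √[μ(2/r₂ − 1/a_t)] = 2468 m/s.
Δv₂ = v_c2 − v_a = 1395 m/s.
Total Δv = Δv₁ + Δv₂ = 3391 m/s = 3.391 km/s.

Δv_total ≈ 3.39 km/s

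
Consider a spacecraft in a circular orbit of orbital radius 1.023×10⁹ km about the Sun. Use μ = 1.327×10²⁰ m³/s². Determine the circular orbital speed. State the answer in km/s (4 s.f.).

v ≈ 11.39 km/s

r = 1.023×10⁹ km = 1.023×10¹² m.
For a circular orbit v = √(μ/r) = √(1.327×10²⁰ / 1.023×10¹²) = √(1.297×10⁸) = 11390 m/s.
That is 11.39 km/s.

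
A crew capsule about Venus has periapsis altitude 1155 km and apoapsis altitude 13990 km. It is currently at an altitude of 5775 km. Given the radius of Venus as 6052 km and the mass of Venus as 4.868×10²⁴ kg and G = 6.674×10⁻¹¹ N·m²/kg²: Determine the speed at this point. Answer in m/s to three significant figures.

v ≈ 5580 m/s

μ = GM = 6.674×10⁻¹¹ × 4.868×10²⁴ = 3.249×10¹⁴ m³/s².
r_p = 6052 + 1155 = 7207.0 km = 7.2070×10⁶ m.
r_a = 6052 + 13990 = 20042 km = 2.0042×10⁷ m.
r = 6052 + 5775 = 11827 km = 1.183×10⁷ m.
Semi-major axis a = (r_p + r_a)/2 = 13624 km = 1.362×10⁷ m.
Vis-viva: v² = μ(2/r − 1/a) = 3.249×10¹⁴ × (1.691×10⁻⁷ − 7.340×10⁻⁸) = 3.109×10⁷ m²/s².
v = 5576 m/s.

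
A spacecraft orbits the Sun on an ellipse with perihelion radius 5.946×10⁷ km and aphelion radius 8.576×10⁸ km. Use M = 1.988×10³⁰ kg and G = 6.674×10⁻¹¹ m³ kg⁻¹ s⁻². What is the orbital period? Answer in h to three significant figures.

T ≈ 47000 h

μ = GM = 6.674×10⁻¹¹ × 1.988×10³⁰ = 1.327×10²⁰ m³/s².
Semi-major axis a = (r_p + r_a)/2 = (5.9460×10⁷ + 8.5760×10⁸)/2 = 4.5853×10⁸ km = 4.585×10¹¹ m.
By Kepler's third law T = 2π√(a³/μ) = 2π × 2.696×10⁷ = 1.694×10⁸ s.
= 47050 h.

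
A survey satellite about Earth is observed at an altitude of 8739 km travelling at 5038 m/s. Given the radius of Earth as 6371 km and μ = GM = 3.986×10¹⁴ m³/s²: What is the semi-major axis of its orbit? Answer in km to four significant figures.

r = 6371 + 8739 = 15110 km = 1.511×10⁷ m.
Specific orbital energy ε = v²/2 − μ/r = (5038)²/2 − 3.986×10¹⁴/1.511×10⁷ = -1.369×10⁷ J/kg.
Since ε = −μ/(2a), a = −μ/(2ε) = 1.456×10⁷ m = 14559 km.

a ≈ 14560 km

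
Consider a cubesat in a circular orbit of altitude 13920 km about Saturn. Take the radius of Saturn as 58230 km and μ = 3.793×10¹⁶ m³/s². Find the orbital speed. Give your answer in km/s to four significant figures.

v ≈ 22.93 km/s

r = 58230 + 13920 = 72150 km = 7.2150×10⁷ m.
For a circular orbit v = √(μ/r) = √(3.793×10¹⁶ / 7.215×10⁷) = √(5.257×10⁸) = 22930 m/s.
That is 22.93 km/s.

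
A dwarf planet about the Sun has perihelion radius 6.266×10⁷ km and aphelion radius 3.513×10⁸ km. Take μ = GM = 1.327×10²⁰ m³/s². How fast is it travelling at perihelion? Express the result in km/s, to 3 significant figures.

v ≈ 60.0 km/s

Semi-major axis a = (r_p + r_a)/2 = 2.0698×10⁸ km = 2.070×10¹¹ m.
Vis-viva: v² = μ(2/r − 1/a) = 1.327×10²⁰ × (3.192×10⁻¹¹ − 4.831×10⁻¹²) = 3.594×10⁹ m²/s².
v = 59950 m/s = 59.95 km/s.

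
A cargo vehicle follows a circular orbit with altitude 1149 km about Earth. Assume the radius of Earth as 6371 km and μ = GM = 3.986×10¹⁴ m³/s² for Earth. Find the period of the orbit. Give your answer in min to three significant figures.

T ≈ 108 min

r = 6371 + 1149 = 7520.0 km = 7.5200×10⁶ m.
Kepler's third law: T = 2π√(r³/μ) = 2π√((7.520×10⁶)³ / 3.986×10¹⁴).
r³/μ = 1.067×10⁶ s², so T = 2π × 1.033×10³ = 6.490×10³ s.
Converting: 6.490×10³ s ÷ 60.00 = 108.2 min.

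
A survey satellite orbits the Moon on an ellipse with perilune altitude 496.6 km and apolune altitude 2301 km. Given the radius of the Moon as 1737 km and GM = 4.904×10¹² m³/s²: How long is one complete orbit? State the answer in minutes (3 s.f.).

r_p = 1737 + 496.6 = 2233.6 km = 2.2336×10⁶ m.
r_a = 1737 + 2301 = 4038.0 km = 4.0380×10⁶ m.
Semi-major axis a = (r_p + r_a)/2 = (2233.6 + 4038.0)/2 = 3135.8 km = 3.136×10⁶ m.
By Kepler's third law T = 2π√(a³/μ) = 2π × 2.508×10³ = 1.576×10⁴ s.
= 262.6 minutes.

T ≈ 263 minutes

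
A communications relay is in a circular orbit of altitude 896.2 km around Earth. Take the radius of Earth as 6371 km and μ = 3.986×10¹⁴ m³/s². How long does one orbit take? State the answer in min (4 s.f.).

T ≈ 102.8 min

r = 6371 + 896.2 = 7267.2 km = 7.2672×10⁶ m.
Kepler's third law: T = 2π√(r³/μ) = 2π√((7.267×10⁶)³ / 3.986×10¹⁴).
r³/μ = 9.629×10⁵ s², so T = 2π × 9.813×10² = 6.165×10³ s.
Converting: 6.165×10³ s ÷ 60.00 = 102.8 min.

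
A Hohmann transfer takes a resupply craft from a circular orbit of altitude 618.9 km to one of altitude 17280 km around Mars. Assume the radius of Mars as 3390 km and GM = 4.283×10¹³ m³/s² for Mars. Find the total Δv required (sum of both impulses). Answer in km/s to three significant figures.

Δv_total ≈ 1.58 km/s

r₁ = 3390 + 618.9 = 4008.9 km = 4.0089×10⁶ m.
r₂ = 3390 + 17280 = 20670 km = 2.0670×10⁷ m.
Transfer ellipse a_t = (r₁ + r₂)/2 = 1.234×10⁷ m.
At r₁: circular v_c1 = √(μ/r₁) = 3269 m/s; transfer-periapsis v_p = √[μ(2/r₁ − 1/a_t)] = 4230 m/s.
Δv₁ = v_p − v_c1 = 961.8 m/s.
At r₂: circular v_c2 = √(μ/r₂) = 1439 m/s; transfer-apoapsis v_a = √[μ(2/r₂ − 1/a_t)] = 820.5 m/s.
Δv₂ = v_c2 − v_a = 619.0 m/s.
Total Δv = Δv₁ + Δv₂ = 1581 m/s = 1.581 km/s.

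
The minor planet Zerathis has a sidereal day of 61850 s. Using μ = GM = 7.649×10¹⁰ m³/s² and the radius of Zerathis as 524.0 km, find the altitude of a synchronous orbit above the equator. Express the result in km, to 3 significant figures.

A synchronous orbit has period T, so by Kepler's third law a = (μT²/4π²)^(1/3).
μT²/4π² = 7.649×10¹⁰ × (6.185×10⁴)² / 39.48 = 7.412×10¹⁸ m³.
a = 1.950×10⁶ m = 1949.7 km.
Altitude h = a − R = 1949.7 − 524.0 = 1425.7 km.

h_sync ≈ 1430 km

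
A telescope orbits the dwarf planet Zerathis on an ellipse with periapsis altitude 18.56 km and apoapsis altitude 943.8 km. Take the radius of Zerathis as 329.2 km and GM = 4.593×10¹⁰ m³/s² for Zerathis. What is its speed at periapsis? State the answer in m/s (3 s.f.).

r_p = 329.2 + 18.56 = 347.76 km = 3.4776×10⁵ m.
r_a = 329.2 + 943.8 = 1273.0 km = 1.2730×10⁶ m.
Semi-major axis a = (r_p + r_a)/2 = 810.38 km = 8.104×10⁵ m.
Vis-viva: v² = μ(2/r − 1/a) = 4.593×10¹⁰ × (5.751×10⁻⁶ − 1.234×10⁻⁶) = 2.075×10⁵ m²/s².
v = 455.5 m/s.

v ≈ 455 m/s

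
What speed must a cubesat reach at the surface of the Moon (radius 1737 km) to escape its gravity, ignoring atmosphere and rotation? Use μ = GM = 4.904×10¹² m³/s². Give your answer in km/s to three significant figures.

r = R = 1.737×10⁶ m.
Escape speed v_esc = √(2μ/r) = √(2 × 4.904×10¹² / 1.737×10⁶) = √(5.647×10⁶) = 2376 m/s.
= 2.376 km/s.

v_esc ≈ 2.38 km/s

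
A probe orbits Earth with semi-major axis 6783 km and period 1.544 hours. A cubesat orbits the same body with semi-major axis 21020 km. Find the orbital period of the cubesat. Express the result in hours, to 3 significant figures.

Kepler's third law: T² ∝ a³, so T₂ = T₁ (a₂/a₁)^(3/2).
a₂/a₁ = 3.099, (a₂/a₁)^(3/2) = 5.455.
T₂ = 1.544 × 5.455 = 8.423 hours.

T₂ ≈ 8.42 hours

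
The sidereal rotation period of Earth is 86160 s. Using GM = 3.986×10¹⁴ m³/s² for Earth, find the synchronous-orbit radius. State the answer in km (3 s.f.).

r_sync ≈ 42200 km

A synchronous orbit has period T, so by Kepler's third law a = (μT²/4π²)^(1/3).
μT²/4π² = 3.986×10¹⁴ × (8.616×10⁴)² / 39.48 = 7.495×10²² m³.
a = 4.216×10⁷ m = 42163 km.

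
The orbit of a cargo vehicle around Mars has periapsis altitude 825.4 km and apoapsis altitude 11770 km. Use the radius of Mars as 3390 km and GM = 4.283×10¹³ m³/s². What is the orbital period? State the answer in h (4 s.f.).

r_p = 3390 + 825.4 = 4215.4 km = 4.2154×10⁶ m.
r_a = 3390 + 11770 = 15160 km = 1.5160×10⁷ m.
Semi-major axis a = (r_p + r_a)/2 = (4215.4 + 15160)/2 = 9687.7 km = 9.688×10⁶ m.
By Kepler's third law T = 2π√(a³/μ) = 2π × 4.607×10³ = 2.895×10⁴ s.
= 8.041 h.

T ≈ 8.041 h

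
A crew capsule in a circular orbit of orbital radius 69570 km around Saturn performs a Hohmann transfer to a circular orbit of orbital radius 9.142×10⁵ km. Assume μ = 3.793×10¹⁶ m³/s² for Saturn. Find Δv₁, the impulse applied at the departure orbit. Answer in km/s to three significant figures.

r₁ = 69570 km = 6.957×10⁷ m.
r₂ = 9.142×10⁵ km = 9.142×10⁸ m.
Transfer ellipse a_t = (r₁ + r₂)/2 = 4.919×10⁸ m.
At r₁: circular v_c1 = √(μ/r₁) = 23350 m/s; transfer-perikrone v_p = √[μ(2/r₁ − 1/a_t)] = 31830 m/s.
Δv₁ = v_p − v_c1 = 8483 m/s.
= 8.483 km/s.

Δv ≈ 8.48 km/s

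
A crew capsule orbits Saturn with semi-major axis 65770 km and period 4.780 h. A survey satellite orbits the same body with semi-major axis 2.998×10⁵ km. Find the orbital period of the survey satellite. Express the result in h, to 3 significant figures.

T₂ ≈ 46.5 h

Kepler's third law: T² ∝ a³, so T₂ = T₁ (a₂/a₁)^(3/2).
a₂/a₁ = 4.558, (a₂/a₁)^(3/2) = 9.732.
T₂ = 4.780 × 9.732 = 46.52 h.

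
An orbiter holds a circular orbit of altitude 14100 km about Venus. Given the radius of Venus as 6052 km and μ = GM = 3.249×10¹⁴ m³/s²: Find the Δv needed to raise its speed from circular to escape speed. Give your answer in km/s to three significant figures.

Δv ≈ 1.66 km/s

r = 6052 + 14100 = 20152 km = 2.0152×10⁷ m.
Circular speed v_c = √(μ/r) = 4015 m/s.
Escape speed v_esc = √(2μ/r) = √2 × v_c = 5678 m/s.
Δv = v_esc − v_c = 1663 m/s = 1.663 km/s.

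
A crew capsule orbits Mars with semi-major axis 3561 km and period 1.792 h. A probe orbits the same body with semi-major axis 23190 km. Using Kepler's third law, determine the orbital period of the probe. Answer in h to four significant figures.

T₂ ≈ 29.78 h

Kepler's third law: T² ∝ a³, so T₂ = T₁ (a₂/a₁)^(3/2).
a₂/a₁ = 6.512, (a₂/a₁)^(3/2) = 16.62.
T₂ = 1.792 × 16.62 = 29.78 h.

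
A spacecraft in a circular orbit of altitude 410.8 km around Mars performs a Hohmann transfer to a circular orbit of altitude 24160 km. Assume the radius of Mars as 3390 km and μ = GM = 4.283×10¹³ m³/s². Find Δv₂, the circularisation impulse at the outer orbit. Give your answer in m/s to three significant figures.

r₁ = 3390 + 410.8 = 3800.8 km = 3.8008×10⁶ m.
r₂ = 3390 + 24160 = 27550 km = 2.7550×10⁷ m.
Transfer ellipse a_t = (r₁ + r₂)/2 = 1.568×10⁷ m.
At r₁: circular v_c1 = √(μ/r₁) = 3357 m/s; transfer-periapsis v_p = √[μ(2/r₁ − 1/a_t)] = 4450 m/s.
At r₂: circular v_c2 = √(μ/r₂) = 1247 m/s; transfer-apoapsis v_a = √[μ(2/r₂ − 1/a_t)] = 614.0 m/s.
Δv₂ = v_c2 − v_a = 632.9 m/s.

Δv ≈ 633 m/s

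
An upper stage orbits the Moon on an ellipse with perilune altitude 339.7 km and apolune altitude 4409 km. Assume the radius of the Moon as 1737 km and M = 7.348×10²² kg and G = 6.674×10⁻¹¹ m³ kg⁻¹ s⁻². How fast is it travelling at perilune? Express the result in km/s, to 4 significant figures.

v ≈ 1.879 km/s

μ = GM = 6.674×10⁻¹¹ × 7.348×10²² = 4.904×10¹² m³/s².
r_p = 1737 + 339.7 = 2076.7 km = 2.0767×10⁶ m.
r_a = 1737 + 4409 = 6146.0 km = 6.1460×10⁶ m.
Semi-major axis a = (r_p + r_a)/2 = 4111.4 km = 4.111×10⁶ m.
Vis-viva: v² = μ(2/r − 1/a) = 4.904×10¹² × (9.631×10⁻⁷ − 2.432×10⁻⁷) = 3.530×10⁶ m²/s².
v = 1879 m/s = 1.879 km/s.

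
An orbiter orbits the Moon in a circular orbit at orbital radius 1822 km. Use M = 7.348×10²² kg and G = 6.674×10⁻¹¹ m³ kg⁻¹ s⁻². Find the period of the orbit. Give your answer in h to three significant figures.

T ≈ 1.94 h

μ = GM = 6.674×10⁻¹¹ × 7.348×10²² = 4.904×10¹² m³/s².
r = 1822 km = 1.822×10⁶ m.
Kepler's third law: T = 2π√(r³/μ) = 2π√((1.822×10⁶)³ / 4.904×10¹²).
r³/μ = 1.233×10⁶ s², so T = 2π × 1.111×10³ = 6.978×10³ s.
Converting: 6.978×10³ s ÷ 3600 = 1.938 h.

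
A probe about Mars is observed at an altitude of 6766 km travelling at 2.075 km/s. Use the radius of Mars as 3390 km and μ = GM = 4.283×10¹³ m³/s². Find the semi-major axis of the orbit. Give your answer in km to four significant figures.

r = 3390 + 6766 = 10156 km = 1.016×10⁷ m.
Specific orbital energy ε = v²/2 − μ/r = (2075)²/2 − 4.283×10¹³/1.016×10⁷ = -2.064×10⁶ J/kg.
Since ε = −μ/(2a), a = −μ/(2ε) = 1.037×10⁷ m = 10373 km.

a ≈ 10370 km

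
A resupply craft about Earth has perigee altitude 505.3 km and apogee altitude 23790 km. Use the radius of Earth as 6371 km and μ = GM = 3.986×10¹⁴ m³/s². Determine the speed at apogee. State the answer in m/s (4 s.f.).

v ≈ 2215 m/s

r_p = 6371 + 505.3 = 6876.3 km = 6.8763×10⁶ m.
r_a = 6371 + 23790 = 30161 km = 3.0161×10⁷ m.
Semi-major axis a = (r_p + r_a)/2 = 18519 km = 1.852×10⁷ m.
Vis-viva: v² = μ(2/r − 1/a) = 3.986×10¹⁴ × (6.631×10⁻⁸ − 5.400×10⁻⁸) = 4.907×10⁶ m²/s².
v = 2215 m/s.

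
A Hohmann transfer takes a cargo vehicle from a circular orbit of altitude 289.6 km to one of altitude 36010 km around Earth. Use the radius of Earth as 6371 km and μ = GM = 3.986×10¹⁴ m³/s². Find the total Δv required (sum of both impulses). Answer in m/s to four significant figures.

r₁ = 6371 + 289.6 = 6660.6 km = 6.6606×10⁶ m.
r₂ = 6371 + 36010 = 42381 km = 4.2381×10⁷ m.
Transfer ellipse a_t = (r₁ + r₂)/2 = 2.452×10⁷ m.
At r₁: circular v_c1 = √(μ/r₁) = 7736 m/s; transfer-perigee v_p = √[μ(2/r₁ − 1/a_t)] = 10170 m/s.
Δv₁ = v_p − v_c1 = 2434 m/s.
At r₂: circular v_c2 = √(μ/r₂) = 3067 m/s; transfer-apogee v_a = √[μ(2/r₂ − 1/a_t)] = 1598 m/s.
Δv₂ = v_c2 − v_a = 1468 m/s.
Total Δv = Δv₁ + Δv₂ = 3903 m/s.

Δv_total ≈ 3903 m/s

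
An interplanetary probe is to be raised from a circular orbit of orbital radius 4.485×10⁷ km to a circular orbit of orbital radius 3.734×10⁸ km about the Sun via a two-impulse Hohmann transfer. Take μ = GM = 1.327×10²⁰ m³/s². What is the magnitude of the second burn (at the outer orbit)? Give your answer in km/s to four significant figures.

r₁ = 4.485×10⁷ km = 4.485×10¹⁰ m.
r₂ = 3.734×10⁸ km = 3.734×10¹¹ m.
Transfer ellipse a_t = (r₁ + r₂)/2 = 2.091×10¹¹ m.
At r₁: circular v_c1 = √(μ/r₁) = 54390 m/s; transfer-perihelion v_p = √[μ(2/r₁ − 1/a_t)] = 72680 m/s.
At r₂: circular v_c2 = √(μ/r₂) = 18850 m/s; transfer-aphelion v_a = √[μ(2/r₂ − 1/a_t)] = 8730 m/s.
Δv₂ = v_c2 − v_a = 10120 m/s.
= 10.12 km/s.

Δv ≈ 10.12 km/s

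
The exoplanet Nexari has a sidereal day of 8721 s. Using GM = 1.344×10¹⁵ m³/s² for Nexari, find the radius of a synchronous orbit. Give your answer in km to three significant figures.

A synchronous orbit has period T, so by Kepler's third law a = (μT²/4π²)^(1/3).
μT²/4π² = 1.344×10¹⁵ × (8.721×10³)² / 39.48 = 2.589×10²¹ m³.
a = 1.373×10⁷ m = 13732 km.

r_sync ≈ 13700 km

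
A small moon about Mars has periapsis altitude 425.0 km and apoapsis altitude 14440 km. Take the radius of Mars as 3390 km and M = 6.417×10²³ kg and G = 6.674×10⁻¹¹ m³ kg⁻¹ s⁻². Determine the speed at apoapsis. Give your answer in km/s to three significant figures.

v ≈ 0.92 km/s

μ = GM = 6.674×10⁻¹¹ × 6.417×10²³ = 4.283×10¹³ m³/s².
r_p = 3390 + 425.0 = 3815.0 km = 3.8150×10⁶ m.
r_a = 3390 + 14440 = 17830 km = 1.7830×10⁷ m.
Semi-major axis a = (r_p + r_a)/2 = 10822 km = 1.082×10⁷ m.
Vis-viva: v² = μ(2/r − 1/a) = 4.283×10¹³ × (1.122×10⁻⁷ − 9.240×10⁻⁸) = 8.467×10⁵ m²/s².
v = 920.2 m/s = 0.9202 km/s.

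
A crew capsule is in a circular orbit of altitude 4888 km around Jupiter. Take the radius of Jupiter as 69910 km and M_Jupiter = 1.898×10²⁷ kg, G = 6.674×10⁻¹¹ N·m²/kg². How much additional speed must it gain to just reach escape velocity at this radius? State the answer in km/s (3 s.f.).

Δv ≈ 17.0 km/s

μ = GM = 6.674×10⁻¹¹ × 1.898×10²⁷ = 1.267×10¹⁷ m³/s².
r = 69910 + 4888 = 74798 km = 7.4798×10⁷ m.
Circular speed v_c = √(μ/r) = 41150 m/s.
Escape speed v_esc = √(2μ/r) = √2 × v_c = 58200 m/s.
Δv = v_esc − v_c = 17050 m/s = 17.05 km/s.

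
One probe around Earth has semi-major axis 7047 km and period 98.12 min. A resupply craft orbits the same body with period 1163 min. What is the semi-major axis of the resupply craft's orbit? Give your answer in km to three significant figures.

a₂ ≈ 36600 km

Kepler's third law: a³ ∝ T², so a₂ = a₁ (T₂/T₁)^(2/3).
T₂/T₁ = 11.85, (T₂/T₁)^(2/3) = 5.199.
a₂ = 7047 × 5.199 = 36630 km.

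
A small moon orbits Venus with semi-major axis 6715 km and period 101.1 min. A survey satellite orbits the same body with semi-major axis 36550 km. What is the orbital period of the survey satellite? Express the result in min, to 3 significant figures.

Kepler's third law: T² ∝ a³, so T₂ = T₁ (a₂/a₁)^(3/2).
a₂/a₁ = 5.443, (a₂/a₁)^(3/2) = 12.70.
T₂ = 101.1 × 12.70 = 1284 min.

T₂ ≈ 1280 min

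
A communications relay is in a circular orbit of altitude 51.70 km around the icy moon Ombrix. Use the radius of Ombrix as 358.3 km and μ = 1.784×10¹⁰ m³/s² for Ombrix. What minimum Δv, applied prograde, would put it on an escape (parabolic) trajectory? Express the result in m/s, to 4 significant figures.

r = 358.3 + 51.70 = 410.00 km = 4.1000×10⁵ m.
Circular speed v_c = √(μ/r) = 208.6 m/s.
Escape speed v_esc = √(2μ/r) = √2 × v_c = 295.0 m/s.
Δv = v_esc − v_c = 86.40 m/s.

Δv ≈ 86.40 m/s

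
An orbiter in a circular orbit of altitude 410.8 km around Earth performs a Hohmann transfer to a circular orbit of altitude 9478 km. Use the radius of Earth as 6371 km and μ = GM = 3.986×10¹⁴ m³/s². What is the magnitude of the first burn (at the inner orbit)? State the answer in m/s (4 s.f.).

r₁ = 6371 + 410.8 = 6781.8 km = 6.7818×10⁶ m.
r₂ = 6371 + 9478 = 15849 km = 1.5849×10⁷ m.
Transfer ellipse a_t = (r₁ + r₂)/2 = 1.132×10⁷ m.
At r₁: circular v_c1 = √(μ/r₁) = 7666 m/s; transfer-perigee v_p = √[μ(2/r₁ − 1/a_t)] = 9073 m/s.
Δv₁ = v_p − v_c1 = 1407 m/s.

Δv ≈ 1407 m/s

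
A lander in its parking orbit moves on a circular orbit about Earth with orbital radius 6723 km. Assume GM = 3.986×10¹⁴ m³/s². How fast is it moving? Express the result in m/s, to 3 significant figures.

v ≈ 7700 m/s

r = 6723 km = 6.723×10⁶ m.
For a circular orbit v = √(μ/r) = √(3.986×10¹⁴ / 6.723×10⁶) = √(5.929×10⁷) = 7700 m/s.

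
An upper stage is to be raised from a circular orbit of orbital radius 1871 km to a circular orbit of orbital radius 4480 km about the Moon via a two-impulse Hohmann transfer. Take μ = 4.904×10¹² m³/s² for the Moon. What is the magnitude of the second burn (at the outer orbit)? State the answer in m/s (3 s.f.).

Δv ≈ 243 m/s

r₁ = 1871 km = 1.871×10⁶ m.
r₂ = 4480 km = 4.480×10⁶ m.
Transfer ellipse a_t = (r₁ + r₂)/2 = 3.176×10⁶ m.
At r₁: circular v_c1 = √(μ/r₁) = 1619 m/s; transfer-perilune v_p = √[μ(2/r₁ − 1/a_t)] = 1923 m/s.
At r₂: circular v_c2 = √(μ/r₂) = 1046 m/s; transfer-apolune v_a = √[μ(2/r₂ − 1/a_t)] = 803.1 m/s.
Δv₂ = v_c2 − v_a = 243.2 m/s.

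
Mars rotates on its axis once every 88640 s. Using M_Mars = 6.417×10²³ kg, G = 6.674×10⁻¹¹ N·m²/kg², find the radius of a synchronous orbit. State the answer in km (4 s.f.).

r_sync ≈ 20430 km

μ = GM = 6.674×10⁻¹¹ × 6.417×10²³ = 4.283×10¹³ m³/s².
A synchronous orbit has period T, so by Kepler's third law a = (μT²/4π²)^(1/3).
μT²/4π² = 4.283×10¹³ × (8.864×10⁴)² / 39.48 = 8.524×10²¹ m³.
a = 2.043×10⁷ m = 20427 km.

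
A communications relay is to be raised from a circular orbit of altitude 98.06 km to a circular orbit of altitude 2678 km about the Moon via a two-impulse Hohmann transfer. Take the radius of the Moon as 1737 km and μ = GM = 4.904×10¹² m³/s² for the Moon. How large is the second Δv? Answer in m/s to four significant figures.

r₁ = 1737 + 98.06 = 1835.1 km = 1.8351×10⁶ m.
r₂ = 1737 + 2678 = 4415.0 km = 4.4150×10⁶ m.
Transfer ellipse a_t = (r₁ + r₂)/2 = 3.125×10⁶ m.
At r₁: circular v_c1 = √(μ/r₁) = 1635 m/s; transfer-perilune v_p = √[μ(2/r₁ − 1/a_t)] = 1943 m/s.
At r₂: circular v_c2 = √(μ/r₂) = 1054 m/s; transfer-apolune v_a = √[μ(2/r₂ − 1/a_t)] = 807.6 m/s.
Δv₂ = v_c2 − v_a = 246.3 m/s.

Δv ≈ 246.3 m/s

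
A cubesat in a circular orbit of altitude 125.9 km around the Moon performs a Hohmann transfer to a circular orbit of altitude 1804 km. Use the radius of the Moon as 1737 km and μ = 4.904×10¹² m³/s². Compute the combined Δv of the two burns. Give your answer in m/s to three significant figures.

r₁ = 1737 + 125.9 = 1862.9 km = 1.8629×10⁶ m.
r₂ = 1737 + 1804 = 3541.0 km = 3.5410×10⁶ m.
Transfer ellipse a_t = (r₁ + r₂)/2 = 2.702×10⁶ m.
At r₁: circular v_c1 = √(μ/r₁) = 1622 m/s; transfer-perilune v_p = √[μ(2/r₁ − 1/a_t)] = 1857 m/s.
Δv₁ = v_p − v_c1 = 234.9 m/s.
At r₂: circular v_c2 = √(μ/r₂) = 1177 m/s; transfer-apolune v_a = √[μ(2/r₂ − 1/a_t)] = 977.2 m/s.
Δv₂ = v_c2 − v_a = 199.7 m/s.
Total Δv = Δv₁ + Δv₂ = 434.6 m/s.

Δv_total ≈ 435 m/s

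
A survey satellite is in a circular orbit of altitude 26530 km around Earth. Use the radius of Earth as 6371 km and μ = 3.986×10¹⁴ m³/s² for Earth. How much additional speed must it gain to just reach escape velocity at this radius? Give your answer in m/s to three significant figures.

Δv ≈ 1440 m/s

r = 6371 + 26530 = 32901 km = 3.2901×10⁷ m.
Circular speed v_c = √(μ/r) = 3481 m/s.
Escape speed v_esc = √(2μ/r) = √2 × v_c = 4922 m/s.
Δv = v_esc − v_c = 1442 m/s.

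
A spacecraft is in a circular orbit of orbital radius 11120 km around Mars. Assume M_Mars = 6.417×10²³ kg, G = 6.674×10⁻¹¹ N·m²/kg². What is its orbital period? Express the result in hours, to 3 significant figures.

T ≈ 9.89 hours

μ = GM = 6.674×10⁻¹¹ × 6.417×10²³ = 4.283×10¹³ m³/s².
r = 11120 km = 1.112×10⁷ m.
Kepler's third law: T = 2π√(r³/μ) = 2π√((1.112×10⁷)³ / 4.283×10¹³).
r³/μ = 3.211×10⁷ s², so T = 2π × 5.666×10³ = 3.560×10⁴ s.
Converting: 3.560×10⁴ s ÷ 3600 = 9.890 hours.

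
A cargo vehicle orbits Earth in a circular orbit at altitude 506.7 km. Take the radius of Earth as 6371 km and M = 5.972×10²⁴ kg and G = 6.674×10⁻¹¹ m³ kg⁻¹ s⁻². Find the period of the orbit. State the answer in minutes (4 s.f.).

μ = GM = 6.674×10⁻¹¹ × 5.972×10²⁴ = 3.986×10¹⁴ m³/s².
r = 6371 + 506.7 = 6877.7 km = 6.8777×10⁶ m.
Kepler's third law: T = 2π√(r³/μ) = 2π√((6.878×10⁶)³ / 3.986×10¹⁴).
r³/μ = 8.163×10⁵ s², so T = 2π × 9.035×10² = 5.677×10³ s.
Converting: 5.677×10³ s ÷ 60.00 = 94.61 minutes.

T ≈ 94.61 minutes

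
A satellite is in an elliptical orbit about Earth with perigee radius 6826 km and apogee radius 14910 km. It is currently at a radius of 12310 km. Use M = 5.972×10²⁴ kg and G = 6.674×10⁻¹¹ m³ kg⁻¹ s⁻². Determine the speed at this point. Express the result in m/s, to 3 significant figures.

v ≈ 5300 m/s

μ = GM = 6.674×10⁻¹¹ × 5.972×10²⁴ = 3.986×10¹⁴ m³/s².
Semi-major axis a = (r_p + r_a)/2 = 10868 km = 1.087×10⁷ m.
Vis-viva: v² = μ(2/r − 1/a) = 3.986×10¹⁴ × (1.625×10⁻⁷ − 9.201×10⁻⁸) = 2.808×10⁷ m²/s².
v = 5299 m/s.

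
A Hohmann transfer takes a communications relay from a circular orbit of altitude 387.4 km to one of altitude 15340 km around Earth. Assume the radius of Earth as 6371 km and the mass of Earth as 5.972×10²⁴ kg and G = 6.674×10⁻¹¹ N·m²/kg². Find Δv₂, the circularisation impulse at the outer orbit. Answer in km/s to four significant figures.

μ = GM = 6.674×10⁻¹¹ × 5.972×10²⁴ = 3.986×10¹⁴ m³/s².
r₁ = 6371 + 387.4 = 6758.4 km = 6.7584×10⁶ m.
r₂ = 6371 + 15340 = 21711 km = 2.1711×10⁷ m.
Transfer ellipse a_t = (r₁ + r₂)/2 = 1.423×10⁷ m.
At r₁: circular v_c1 = √(μ/r₁) = 7679 m/s; transfer-perigee v_p = √[μ(2/r₁ − 1/a_t)] = 9484 m/s.
At r₂: circular v_c2 = √(μ/r₂) = 4285 m/s; transfer-apogee v_a = √[μ(2/r₂ − 1/a_t)] = 2952 m/s.
Δv₂ = v_c2 − v_a = 1332 m/s.
= 1.332 km/s.

Δv ≈ 1.332 km/s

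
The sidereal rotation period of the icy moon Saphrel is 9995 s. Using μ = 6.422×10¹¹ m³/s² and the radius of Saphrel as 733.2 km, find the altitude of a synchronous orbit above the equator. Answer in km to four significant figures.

h_sync ≈ 442.5 km

A synchronous orbit has period T, so by Kepler's third law a = (μT²/4π²)^(1/3).
μT²/4π² = 6.422×10¹¹ × (9.995×10³)² / 39.48 = 1.625×10¹⁸ m³.
a = 1.176×10⁶ m = 1175.7 km.
Altitude h = a − R = 1175.7 − 733.2 = 442.49 km.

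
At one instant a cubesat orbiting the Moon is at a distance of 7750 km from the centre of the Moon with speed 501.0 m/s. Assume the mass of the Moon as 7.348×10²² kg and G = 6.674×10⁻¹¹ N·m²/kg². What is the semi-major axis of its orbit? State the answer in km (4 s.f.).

μ = GM = 6.674×10⁻¹¹ × 7.348×10²² = 4.904×10¹² m³/s².
r = 7.750×10⁶ m.
Vis-viva rearranged: 1/a = 2/r − v²/μ = 2.581×10⁻⁷ − 5.118×10⁻⁸ = 2.069×10⁻⁷ m⁻¹.
a = 4.834×10⁶ m = 4833.7 km.

a ≈ 4834 km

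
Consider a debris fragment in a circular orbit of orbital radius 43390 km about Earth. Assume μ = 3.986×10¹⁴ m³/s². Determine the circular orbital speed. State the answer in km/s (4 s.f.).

v ≈ 3.031 km/s

r = 43390 km = 4.339×10⁷ m.
For a circular orbit v = √(μ/r) = √(3.986×10¹⁴ / 4.339×10⁷) = √(9.186×10⁶) = 3031 m/s.
That is 3.031 km/s.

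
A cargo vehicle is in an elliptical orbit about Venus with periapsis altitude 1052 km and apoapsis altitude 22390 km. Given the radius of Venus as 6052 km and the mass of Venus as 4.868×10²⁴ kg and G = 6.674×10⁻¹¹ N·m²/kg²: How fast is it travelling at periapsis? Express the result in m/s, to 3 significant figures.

μ = GM = 6.674×10⁻¹¹ × 4.868×10²⁴ = 3.249×10¹⁴ m³/s².
r_p = 6052 + 1052 = 7104.0 km = 7.1040×10⁶ m.
r_a = 6052 + 22390 = 28442 km = 2.8442×10⁷ m.
Semi-major axis a = (r_p + r_a)/2 = 17773 km = 1.777×10⁷ m.
Vis-viva: v² = μ(2/r − 1/a) = 3.249×10¹⁴ × (2.815×10⁻⁷ − 5.627×10⁻⁸) = 7.319×10⁷ m²/s².
v = 8555 m/s.

v ≈ 8550 m/s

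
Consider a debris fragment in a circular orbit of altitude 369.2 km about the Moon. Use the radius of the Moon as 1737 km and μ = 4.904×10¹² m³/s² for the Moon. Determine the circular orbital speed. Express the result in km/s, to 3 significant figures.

v ≈ 1.53 km/s

r = 1737 + 369.2 = 2106.2 km = 2.1062×10⁶ m.
For a circular orbit v = √(μ/r) = √(4.904×10¹² / 2.106×10⁶) = √(2.328×10⁶) = 1526 m/s.
That is 1.526 km/s.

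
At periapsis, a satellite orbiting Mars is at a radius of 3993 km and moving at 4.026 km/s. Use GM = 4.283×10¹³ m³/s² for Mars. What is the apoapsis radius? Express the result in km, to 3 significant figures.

apoapsis radius ≈ 12300 km

r_p = 3.993×10⁶ m.
Specific energy ε = v²/2 − μ/r = -2.622×10⁶ J/kg, so a = −μ/(2ε) = 8.168×10⁶ m.
The apsides satisfy r_p + r_a = 2a, so the apoapsis radius is 2a − r_p = 1.234×10⁷ m = 12342 km.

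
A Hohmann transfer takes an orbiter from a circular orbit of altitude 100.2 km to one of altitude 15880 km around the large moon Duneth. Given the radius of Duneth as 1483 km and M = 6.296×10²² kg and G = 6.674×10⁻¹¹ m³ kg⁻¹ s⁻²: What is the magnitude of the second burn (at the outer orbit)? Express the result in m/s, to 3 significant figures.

Δv ≈ 291 m/s

μ = GM = 6.674×10⁻¹¹ × 6.296×10²² = 4.202×10¹² m³/s².
r₁ = 1483 + 100.2 = 1583.2 km = 1.5832×10⁶ m.
r₂ = 1483 + 15880 = 17363 km = 1.7363×10⁷ m.
Transfer ellipse a_t = (r₁ + r₂)/2 = 9.473×10⁶ m.
At r₁: circular v_c1 = √(μ/r₁) = 1629 m/s; transfer-periapsis v_p = √[μ(2/r₁ − 1/a_t)] = 2206 m/s.
At r₂: circular v_c2 = √(μ/r₂) = 491.9 m/s; transfer-apoapsis v_a = √[μ(2/r₂ − 1/a_t)] = 201.1 m/s.
Δv₂ = v_c2 − v_a = 290.8 m/s.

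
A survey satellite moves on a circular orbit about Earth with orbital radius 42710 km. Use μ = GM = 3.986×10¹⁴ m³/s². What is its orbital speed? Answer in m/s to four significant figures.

v ≈ 3055 m/s

r = 42710 km = 4.271×10⁷ m.
For a circular orbit v = √(μ/r) = √(3.986×10¹⁴ / 4.271×10⁷) = √(9.333×10⁶) = 3055 m/s.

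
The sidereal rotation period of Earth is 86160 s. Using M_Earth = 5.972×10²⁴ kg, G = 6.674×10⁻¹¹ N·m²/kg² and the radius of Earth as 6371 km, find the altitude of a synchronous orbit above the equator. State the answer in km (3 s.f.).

h_sync ≈ 35800 km

μ = GM = 6.674×10⁻¹¹ × 5.972×10²⁴ = 3.986×10¹⁴ m³/s².
A synchronous orbit has period T, so by Kepler's third law a = (μT²/4π²)^(1/3).
μT²/4π² = 3.986×10¹⁴ × (8.616×10⁴)² / 39.48 = 7.495×10²² m³.
a = 4.216×10⁷ m = 42162 km.
Altitude h = a − R = 42162 − 6371 = 35791 km.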